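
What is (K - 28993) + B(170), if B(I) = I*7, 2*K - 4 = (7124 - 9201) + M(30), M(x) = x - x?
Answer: -57679/2 ≈ -28840.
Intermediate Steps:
M(x) = 0
K = -2073/2 (K = 2 + ((7124 - 9201) + 0)/2 = 2 + (-2077 + 0)/2 = 2 + (½)*(-2077) = 2 - 2077/2 = -2073/2 ≈ -1036.5)
B(I) = 7*I
(K - 28993) + B(170) = (-2073/2 - 28993) + 7*170 = -60059/2 + 1190 = -57679/2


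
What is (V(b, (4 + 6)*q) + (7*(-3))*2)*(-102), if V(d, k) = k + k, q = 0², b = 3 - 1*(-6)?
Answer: 4284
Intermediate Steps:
b = 9 (b = 3 + 6 = 9)
q = 0
V(d, k) = 2*k
(V(b, (4 + 6)*q) + (7*(-3))*2)*(-102) = (2*((4 + 6)*0) + (7*(-3))*2)*(-102) = (2*(10*0) - 21*2)*(-102) = (2*0 - 42)*(-102) = (0 - 42)*(-102) = -42*(-102) = 4284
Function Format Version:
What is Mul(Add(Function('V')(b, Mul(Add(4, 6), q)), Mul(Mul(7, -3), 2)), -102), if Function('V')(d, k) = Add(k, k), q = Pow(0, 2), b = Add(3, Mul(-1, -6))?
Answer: 4284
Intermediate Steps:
b = 9 (b = Add(3, 6) = 9)
q = 0
Function('V')(d, k) = Mul(2, k)
Mul(Add(Function('V')(b, Mul(Add(4, 6), q)), Mul(Mul(7, -3), 2)), -102) = Mul(Add(Mul(2, Mul(Add(4, 6), 0)), Mul(Mul(7, -3), 2)), -102) = Mul(Add(Mul(2, Mul(10, 0)), Mul(-21, 2)), -102) = Mul(Add(Mul(2, 0), -42), -102) = Mul(Add(0, -42), -102) = Mul(-42, -102) = 4284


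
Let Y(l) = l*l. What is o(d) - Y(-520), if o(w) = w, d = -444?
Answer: -270844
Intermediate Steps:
Y(l) = l**2
o(d) - Y(-520) = -444 - 1*(-520)**2 = -444 - 1*270400 = -444 - 270400 = -270844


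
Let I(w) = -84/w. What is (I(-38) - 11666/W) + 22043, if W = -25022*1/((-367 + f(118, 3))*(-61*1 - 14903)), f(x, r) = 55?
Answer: 522665896085/237709 ≈ 2.1988e+6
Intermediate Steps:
W = -12511/2334384 (W = -25022*1/((-367 + 55)*(-61*1 - 14903)) = -25022*(-1/(312*(-61 - 14903))) = -25022/((-312*(-14964))) = -25022/4668768 = -25022*1/4668768 = -12511/2334384 ≈ -0.0053594)
(I(-38) - 11666/W) + 22043 = (-84/(-38) - 11666/(-12511/2334384)) + 22043 = (-84*(-1/38) - 11666*(-2334384/12511)) + 22043 = (42/19 + 27232923744/12511) + 22043 = 517426076598/237709 + 22043 = 522665896085/237709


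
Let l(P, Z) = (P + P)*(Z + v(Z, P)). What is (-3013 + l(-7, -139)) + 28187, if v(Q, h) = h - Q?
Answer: 25272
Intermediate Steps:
l(P, Z) = 2*P² (l(P, Z) = (P + P)*(Z + (P - Z)) = (2*P)*P = 2*P²)
(-3013 + l(-7, -139)) + 28187 = (-3013 + 2*(-7)²) + 28187 = (-3013 + 2*49) + 28187 = (-3013 + 98) + 28187 = -2915 + 28187 = 25272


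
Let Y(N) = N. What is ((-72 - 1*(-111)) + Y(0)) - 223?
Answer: -184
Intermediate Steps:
((-72 - 1*(-111)) + Y(0)) - 223 = ((-72 - 1*(-111)) + 0) - 223 = ((-72 + 111) + 0) - 223 = (39 + 0) - 223 = 39 - 223 = -184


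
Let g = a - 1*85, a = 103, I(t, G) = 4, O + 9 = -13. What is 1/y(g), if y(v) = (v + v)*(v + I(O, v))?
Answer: 1/792 ≈ 0.0012626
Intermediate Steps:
O = -22 (O = -9 - 13 = -22)
g = 18 (g = 103 - 1*85 = 103 - 85 = 18)
y(v) = 2*v*(4 + v) (y(v) = (v + v)*(v + 4) = (2*v)*(4 + v) = 2*v*(4 + v))
1/y(g) = 1/(2*18*(4 + 18)) = 1/(2*18*22) = 1/792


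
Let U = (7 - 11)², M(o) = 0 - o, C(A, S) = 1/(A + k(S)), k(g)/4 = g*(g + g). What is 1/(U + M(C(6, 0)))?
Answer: 6/95 ≈ 0.063158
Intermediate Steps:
k(g) = 8*g² (k(g) = 4*(g*(g + g)) = 4*(g*(2*g)) = 4*(2*g²) = 8*g²)
C(A, S) = 1/(A + 8*S²)
M(o) = -o
U = 16 (U = (-4)² = 16)
1/(U + M(C(6, 0))) = 1/(16 - 1/(6 + 8*0²)) = 1/(16 - 1/(6 + 8*0)) = 1/(16 - 1/(6 + 0)) = 1/(16 - 1/6) = 1/(16 - 1*⅙) = 1/(16 - ⅙) = 1/(95/6) = 6/95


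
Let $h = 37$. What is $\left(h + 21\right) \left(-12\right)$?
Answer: $-696$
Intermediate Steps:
$\left(h + 21\right) \left(-12\right) = \left(37 + 21\right) \left(-12\right) = 58 \left(-12\right) = -696$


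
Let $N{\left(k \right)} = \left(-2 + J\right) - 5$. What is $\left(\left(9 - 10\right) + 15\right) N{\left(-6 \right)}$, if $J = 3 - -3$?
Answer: $-14$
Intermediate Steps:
$J = 6$ ($J = 3 + 3 = 6$)
$N{\left(k \right)} = -1$ ($N{\left(k \right)} = \left(-2 + 6\right) - 5 = 4 - 5 = -1$)
$\left(\left(9 - 10\right) + 15\right) N{\left(-6 \right)} = \left(\left(9 - 10\right) + 15\right) \left(-1\right) = \left(-1 + 15\right) \left(-1\right) = 14 \left(-1\right) = -14$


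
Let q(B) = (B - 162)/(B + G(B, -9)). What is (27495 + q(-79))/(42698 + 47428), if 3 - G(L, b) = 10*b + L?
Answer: 1278397/4190859 ≈ 0.30504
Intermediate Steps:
G(L, b) = 3 - L - 10*b (G(L, b) = 3 - (10*b + L) = 3 - (L + 10*b) = 3 + (-L - 10*b) = 3 - L - 10*b)
q(B) = -54/31 + B/93 (q(B) = (B - 162)/(B + (3 - B - 10*(-9))) = (-162 + B)/(B + (3 - B + 90)) = (-162 + B)/(B + (93 - B)) = (-162 + B)/93 = (-162 + B)*(1/93) = -54/31 + B/93)
(27495 + q(-79))/(42698 + 47428) = (27495 + (-54/31 + (1/93)*(-79)))/(42698 + 47428) = (27495 + (-54/31 - 79/93))/90126 = (27495 - 241/93)*(1/90126) = (2556794/93)*(1/90126) = 1278397/4190859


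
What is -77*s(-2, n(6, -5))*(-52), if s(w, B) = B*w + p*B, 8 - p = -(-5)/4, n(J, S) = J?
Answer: 114114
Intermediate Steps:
p = 27/4 (p = 8 - (-1)*(-5/4) = 8 - (-1)*(-5*1/4) = 8 - (-1)*(-5)/4 = 8 - 1*5/4 = 8 - 5/4 = 27/4 ≈ 6.7500)
s(w, B) = 27*B/4 + B*w (s(w, B) = B*w + 27*B/4 = 27*B/4 + B*w)
-77*s(-2, n(6, -5))*(-52) = -77*6*(27 + 4*(-2))/4*(-52) = -77*6*(27 - 8)/4*(-52) = -77*6*19/4*(-52) = -77*57/2*(-52) = -4389/2*(-52) = 114114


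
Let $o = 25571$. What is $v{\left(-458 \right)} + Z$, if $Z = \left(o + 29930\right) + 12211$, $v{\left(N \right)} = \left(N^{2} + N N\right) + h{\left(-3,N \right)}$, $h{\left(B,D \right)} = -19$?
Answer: $487221$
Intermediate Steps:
$v{\left(N \right)} = -19 + 2 N^{2}$ ($v{\left(N \right)} = \left(N^{2} + N N\right) - 19 = \left(N^{2} + N^{2}\right) - 19 = 2 N^{2} - 19 = -19 + 2 N^{2}$)
$Z = 67712$ ($Z = \left(25571 + 29930\right) + 12211 = 55501 + 12211 = 67712$)
$v{\left(-458 \right)} + Z = \left(-19 + 2 \left(-458\right)^{2}\right) + 67712 = \left(-19 + 2 \cdot 209764\right) + 67712 = \left(-19 + 419528\right) + 67712 = 419509 + 67712 = 487221$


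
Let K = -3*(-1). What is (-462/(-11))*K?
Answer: 126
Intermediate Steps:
K = 3
(-462/(-11))*K = -462/(-11)*3 = -462*(-1)/11*3 = -21*(-2)*3 = 42*3 = 126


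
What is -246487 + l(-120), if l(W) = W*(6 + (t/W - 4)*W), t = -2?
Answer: -304567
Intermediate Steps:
l(W) = W*(6 + W*(-4 - 2/W)) (l(W) = W*(6 + (-2/W - 4)*W) = W*(6 + (-4 - 2/W)*W) = W*(6 + W*(-4 - 2/W)))
-246487 + l(-120) = -246487 + 4*(-120)*(1 - 1*(-120)) = -246487 + 4*(-120)*(1 + 120) = -246487 + 4*(-120)*121 = -246487 - 58080 = -304567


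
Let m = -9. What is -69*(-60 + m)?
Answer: 4761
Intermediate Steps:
-69*(-60 + m) = -69*(-60 - 9) = -69*(-69) = 4761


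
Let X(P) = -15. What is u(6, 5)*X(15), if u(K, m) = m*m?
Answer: -375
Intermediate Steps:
u(K, m) = m²
u(6, 5)*X(15) = 5²*(-15) = 25*(-15) = -375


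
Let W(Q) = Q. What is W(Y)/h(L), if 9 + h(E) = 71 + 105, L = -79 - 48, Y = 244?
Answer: 244/167 ≈ 1.4611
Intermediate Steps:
L = -127
h(E) = 167 (h(E) = -9 + (71 + 105) = -9 + 176 = 167)
W(Y)/h(L) = 244/167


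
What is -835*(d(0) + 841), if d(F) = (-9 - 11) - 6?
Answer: -680525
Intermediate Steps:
d(F) = -26 (d(F) = -20 - 6 = -26)
-835*(d(0) + 841) = -835*(-26 + 841) = -835*815 = -680525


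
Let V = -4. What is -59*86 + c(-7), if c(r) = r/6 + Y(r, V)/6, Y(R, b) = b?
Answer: -30455/6 ≈ -5075.8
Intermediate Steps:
c(r) = -2/3 + r/6 (c(r) = r/6 - 4/6 = r*(1/6) - 4*1/6 = r/6 - 2/3 = -2/3 + r/6)
-59*86 + c(-7) = -59*86 + (-2/3 + (1/6)*(-7)) = -5074 + (-2/3 - 7/6) = -5074 - 11/6 = -30455/6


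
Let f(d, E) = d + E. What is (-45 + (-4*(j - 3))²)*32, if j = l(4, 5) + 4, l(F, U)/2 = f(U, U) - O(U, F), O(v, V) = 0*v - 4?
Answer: 429152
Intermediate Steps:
O(v, V) = -4 (O(v, V) = 0 - 4 = -4)
f(d, E) = E + d
l(F, U) = 8 + 4*U (l(F, U) = 2*((U + U) - 1*(-4)) = 2*(2*U + 4) = 2*(4 + 2*U) = 8 + 4*U)
j = 32 (j = (8 + 4*5) + 4 = (8 + 20) + 4 = 28 + 4 = 32)
(-45 + (-4*(j - 3))²)*32 = (-45 + (-4*(32 - 3))²)*32 = (-45 + (-4*29)²)*32 = (-45 + (-116)²)*32 = (-45 + 13456)*32 = 13411*32 = 429152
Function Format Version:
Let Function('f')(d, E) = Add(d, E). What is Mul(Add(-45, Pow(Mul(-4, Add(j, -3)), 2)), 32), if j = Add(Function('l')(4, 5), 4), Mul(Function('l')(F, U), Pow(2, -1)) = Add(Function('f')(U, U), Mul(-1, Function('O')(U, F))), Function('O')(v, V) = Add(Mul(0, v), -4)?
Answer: 429152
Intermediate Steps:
Function('O')(v, V) = -4 (Function('O')(v, V) = Add(0, -4) = -4)
Function('f')(d, E) = Add(E, d)
Function('l')(F, U) = Add(8, Mul(4, U)) (Function('l')(F, U) = Mul(2, Add(Add(U, U), Mul(-1, -4))) = Mul(2, Add(Mul(2, U), 4)) = Mul(2, Add(4, Mul(2, U))) = Add(8, Mul(4, U)))
j = 32 (j = Add(Add(8, Mul(4, 5)), 4) = Add(Add(8, 20), 4) = Add(28, 4) = 32)
Mul(Add(-45, Pow(Mul(-4, Add(j, -3)), 2)), 32) = Mul(Add(-45, Pow(Mul(-4, Add(32, -3)), 2)), 32) = Mul(Add(-45, Pow(Mul(-4, 29), 2)), 32) = Mul(Add(-45, Pow(-116, 2)), 32) = Mul(Add(-45, 13456), 32) = Mul(13411, 32) = 429152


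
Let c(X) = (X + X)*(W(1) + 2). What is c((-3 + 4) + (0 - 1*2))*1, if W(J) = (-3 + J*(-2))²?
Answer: -54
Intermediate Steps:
W(J) = (-3 - 2*J)²
c(X) = 54*X (c(X) = (X + X)*((3 + 2*1)² + 2) = (2*X)*((3 + 2)² + 2) = (2*X)*(5² + 2) = (2*X)*(25 + 2) = (2*X)*27 = 54*X)
c((-3 + 4) + (0 - 1*2))*1 = (54*((-3 + 4) + (0 - 1*2)))*1 = (54*(1 + (0 - 2)))*1 = (54*(1 - 2))*1 = (54*(-1))*1 = -54*1 = -54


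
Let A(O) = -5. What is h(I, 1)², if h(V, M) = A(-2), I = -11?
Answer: 25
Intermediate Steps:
h(V, M) = -5
h(I, 1)² = (-5)² = 25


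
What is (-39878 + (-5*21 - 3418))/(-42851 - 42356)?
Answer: 43401/85207 ≈ 0.50936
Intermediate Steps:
(-39878 + (-5*21 - 3418))/(-42851 - 42356) = (-39878 + (-105 - 3418))/(-85207) = (-39878 - 3523)*(-1/85207) = -43401*(-1/85207) = 43401/85207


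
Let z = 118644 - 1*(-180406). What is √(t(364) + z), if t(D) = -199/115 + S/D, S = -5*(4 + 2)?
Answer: 3*√14555834910890/20930 ≈ 546.85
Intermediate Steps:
S = -30 (S = -5*6 = -30)
z = 299050 (z = 118644 + 180406 = 299050)
t(D) = -199/115 - 30/D
√(t(364) + z) = √((-199/115 - 30/364) + 299050) = √((-199/115 - 30*1/364) + 299050) = √((-199/115 - 15/182) + 299050) = √(-37943/20930 + 299050) = √(6259078557/20930) = 3*√14555834910890/20930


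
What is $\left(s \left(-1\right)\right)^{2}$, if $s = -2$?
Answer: $4$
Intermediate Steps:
$\left(s \left(-1\right)\right)^{2} = \left(\left(-2\right) \left(-1\right)\right)^{2} = 2^{2} = 4$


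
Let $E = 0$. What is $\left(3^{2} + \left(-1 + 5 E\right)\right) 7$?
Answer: $56$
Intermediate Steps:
$\left(3^{2} + \left(-1 + 5 E\right)\right) 7 = \left(3^{2} + \left(-1 + 5 \cdot 0\right)\right) 7 = \left(9 + \left(-1 + 0\right)\right) 7 = \left(9 - 1\right) 7 = 8 \cdot 7 = 56$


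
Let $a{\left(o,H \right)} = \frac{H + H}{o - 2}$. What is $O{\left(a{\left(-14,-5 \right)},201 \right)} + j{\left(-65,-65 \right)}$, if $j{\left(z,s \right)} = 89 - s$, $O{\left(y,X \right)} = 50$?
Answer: $204$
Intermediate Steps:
$a{\left(o,H \right)} = \frac{2 H}{-2 + o}$
$O{\left(a{\left(-14,-5 \right)},201 \right)} + j{\left(-65,-65 \right)} = 50 + \left(89 - -65\right) = 50 + \left(89 + 65\right) = 50 + 154 = 204$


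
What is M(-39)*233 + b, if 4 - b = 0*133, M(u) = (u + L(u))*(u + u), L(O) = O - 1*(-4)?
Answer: 1344880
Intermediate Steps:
L(O) = 4 + O (L(O) = O + 4 = 4 + O)
M(u) = 2*u*(4 + 2*u) (M(u) = (u + (4 + u))*(u + u) = (4 + 2*u)*(2*u) = 2*u*(4 + 2*u))
b = 4 (b = 4 - 0*133 = 4 - 1*0 = 4 + 0 = 4)
M(-39)*233 + b = (4*(-39)*(2 - 39))*233 + 4 = (4*(-39)*(-37))*233 + 4 = 5772*233 + 4 = 1344876 + 4 = 1344880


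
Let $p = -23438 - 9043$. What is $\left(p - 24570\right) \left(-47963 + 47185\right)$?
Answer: $44385678$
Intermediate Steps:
$p = -32481$ ($p = -23438 - 9043 = -32481$)
$\left(p - 24570\right) \left(-47963 + 47185\right) = \left(-32481 - 24570\right) \left(-47963 + 47185\right) = \left(-57051\right) \left(-778\right) = 44385678$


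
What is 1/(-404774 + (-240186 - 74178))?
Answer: -1/719138 ≈ -1.3906e-6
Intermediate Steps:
1/(-404774 + (-240186 - 74178)) = 1/(-404774 - 314364) = 1/(-719138) = -1/719138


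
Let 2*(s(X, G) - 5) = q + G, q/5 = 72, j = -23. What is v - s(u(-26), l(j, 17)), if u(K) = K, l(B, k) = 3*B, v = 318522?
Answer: 636743/2 ≈ 3.1837e+5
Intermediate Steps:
q = 360 (q = 5*72 = 360)
s(X, G) = 185 + G/2 (s(X, G) = 5 + (360 + G)/2 = 5 + (180 + G/2) = 185 + G/2)
v - s(u(-26), l(j, 17)) = 318522 - (185 + (3*(-23))/2) = 318522 - (185 + (½)*(-69)) = 318522 - (185 - 69/2) = 318522 - 1*301/2 = 318522 - 301/2 = 636743/2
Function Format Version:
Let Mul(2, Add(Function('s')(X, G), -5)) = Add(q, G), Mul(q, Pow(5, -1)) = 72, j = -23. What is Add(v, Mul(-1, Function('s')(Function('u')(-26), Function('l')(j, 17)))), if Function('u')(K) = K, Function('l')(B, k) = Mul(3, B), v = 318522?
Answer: Rational(636743, 2) ≈ 3.1837e+5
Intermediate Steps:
q = 360 (q = Mul(5, 72) = 360)
Function('s')(X, G) = Add(185, Mul(Rational(1, 2), G)) (Function('s')(X, G) = Add(5, Mul(Rational(1, 2), Add(360, G))) = Add(5, Add(180, Mul(Rational(1, 2), G))) = Add(185, Mul(Rational(1, 2), G)))
Add(v, Mul(-1, Function('s')(Function('u')(-26), Function('l')(j, 17)))) = Add(318522, Mul(-1, Add(185, Mul(Rational(1, 2), Mul(3, -23))))) = Add(318522, Mul(-1, Add(185, Mul(Rational(1, 2), -69)))) = Add(318522, Mul(-1, Add(185, Rational(-69, 2)))) = Add(318522, Mul(-1, Rational(301, 2))) = Add(318522, Rational(-301, 2)) = Rational(636743, 2)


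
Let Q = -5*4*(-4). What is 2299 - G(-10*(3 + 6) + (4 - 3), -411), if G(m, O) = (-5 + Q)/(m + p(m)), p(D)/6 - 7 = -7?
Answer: 204686/89 ≈ 2299.8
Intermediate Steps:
p(D) = 0 (p(D) = 42 + 6*(-7) = 42 - 42 = 0)
Q = 80 (Q = -20*(-4) = 80)
G(m, O) = 75/m (G(m, O) = (-5 + 80)/(m + 0) = 75/m)
2299 - G(-10*(3 + 6) + (4 - 3), -411) = 2299 - 75/(-10*(3 + 6) + (4 - 3)) = 2299 - 75/(-10*9 + 1) = 2299 - 75/(-90 + 1) = 2299 - 75/(-89) = 2299 - 75*(-1)/89 = 2299 - 1*(-75/89) = 2299 + 75/89 = 204686/89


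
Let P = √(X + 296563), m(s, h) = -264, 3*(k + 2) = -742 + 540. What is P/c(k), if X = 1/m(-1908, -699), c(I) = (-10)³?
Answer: -√5167313646/132000 ≈ -0.54458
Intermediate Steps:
k = -208/3 (k = -2 + (-742 + 540)/3 = -2 + (⅓)*(-202) = -2 - 202/3 = -208/3 ≈ -69.333)
c(I) = -1000
X = -1/264 (X = 1/(-264) = -1/264 ≈ -0.0037879)
P = √5167313646/132 (P = √(-1/264 + 296563) = √(78292631/264) = √5167313646/132 ≈ 544.58)
P/c(k) = (√5167313646/132)/(-1000) = (√5167313646/132)*(-1/1000) = -√5167313646/132000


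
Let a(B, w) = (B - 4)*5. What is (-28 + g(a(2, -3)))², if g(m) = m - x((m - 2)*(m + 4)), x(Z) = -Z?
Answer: 1156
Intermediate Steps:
a(B, w) = -20 + 5*B (a(B, w) = (-4 + B)*5 = -20 + 5*B)
g(m) = m + (-2 + m)*(4 + m) (g(m) = m - (-1)*(m - 2)*(m + 4) = m - (-1)*(-2 + m)*(4 + m) = m + (-2 + m)*(4 + m))
(-28 + g(a(2, -3)))² = (-28 + (-8 + (-20 + 5*2)² + 3*(-20 + 5*2)))² = (-28 + (-8 + (-20 + 10)² + 3*(-20 + 10)))² = (-28 + (-8 + (-10)² + 3*(-10)))² = (-28 + (-8 + 100 - 30))² = (-28 + 62)² = 34² = 1156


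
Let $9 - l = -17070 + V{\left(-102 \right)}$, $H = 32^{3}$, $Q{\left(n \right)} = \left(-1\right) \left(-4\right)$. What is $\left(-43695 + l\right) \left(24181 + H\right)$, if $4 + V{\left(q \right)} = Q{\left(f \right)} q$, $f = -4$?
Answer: $-1492291596$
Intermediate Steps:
$Q{\left(n \right)} = 4$
$H = 32768$
$V{\left(q \right)} = -4 + 4 q$
$l = 17491$ ($l = 9 - \left(-17070 + \left(-4 + 4 \left(-102\right)\right)\right) = 9 - \left(-17070 - 412\right) = 9 - -17482 = 9 + 17482 = 17491$)
$\left(-43695 + l\right) \left(24181 + H\right) = \left(-43695 + 17491\right) \left(24181 + 32768\right) = \left(-26204\right) 56949 = -1492291596$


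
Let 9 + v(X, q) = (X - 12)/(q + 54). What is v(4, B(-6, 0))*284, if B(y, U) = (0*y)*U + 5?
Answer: -153076/59 ≈ -2594.5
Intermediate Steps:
B(y, U) = 5 (B(y, U) = 0*U + 5 = 0 + 5 = 5)
v(X, q) = -9 + (-12 + X)/(54 + q) (v(X, q) = -9 + (X - 12)/(q + 54) = -9 + (-12 + X)/(54 + q))
v(4, B(-6, 0))*284 = ((-498 + 4 - 9*5)/(54 + 5))*284 = ((-498 + 4 - 45)/59)*284 = ((1/59)*(-539))*284 = -539/59*284 = -153076/59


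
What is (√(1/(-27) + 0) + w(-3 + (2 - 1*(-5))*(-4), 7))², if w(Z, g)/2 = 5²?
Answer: (450 + I*√3)²/81 ≈ 2500.0 + 19.245*I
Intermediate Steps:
w(Z, g) = 50 (w(Z, g) = 2*5² = 2*25 = 50)
(√(1/(-27) + 0) + w(-3 + (2 - 1*(-5))*(-4), 7))² = (√(1/(-27) + 0) + 50)² = (√(-1/27 + 0) + 50)² = (√(-1/27) + 50)² = (I*√3/9 + 50)² = (50 + I*√3/9)²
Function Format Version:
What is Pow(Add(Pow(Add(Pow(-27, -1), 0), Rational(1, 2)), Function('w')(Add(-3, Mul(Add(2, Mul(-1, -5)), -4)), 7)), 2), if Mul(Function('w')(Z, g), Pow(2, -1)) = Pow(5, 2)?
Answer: Mul(Rational(1, 81), Pow(Add(450, Mul(I, Pow(3, Rational(1, 2)))), 2)) ≈ Add(2500.0, Mul(19.245, I))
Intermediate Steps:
Function('w')(Z, g) = 50 (Function('w')(Z, g) = Mul(2, Pow(5, 2)) = Mul(2, 25) = 50)
Pow(Add(Pow(Add(Pow(-27, -1), 0), Rational(1, 2)), Function('w')(Add(-3, Mul(Add(2, Mul(-1, -5)), -4)), 7)), 2) = Pow(Add(Pow(Add(Pow(-27, -1), 0), Rational(1, 2)), 50), 2) = Pow(Add(Pow(Add(Rational(-1, 27), 0), Rational(1, 2)), 50), 2) = Pow(Add(Pow(Rational(-1, 27), Rational(1, 2)), 50), 2) = Pow(Add(Mul(Rational(1, 9), I, Pow(3, Rational(1, 2))), 50), 2) = Pow(Add(50, Mul(Rational(1, 9), I, Pow(3, Rational(1, 2)))), 2)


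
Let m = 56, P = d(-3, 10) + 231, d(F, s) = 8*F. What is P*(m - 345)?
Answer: -59823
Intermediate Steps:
P = 207 (P = 8*(-3) + 231 = -24 + 231 = 207)
P*(m - 345) = 207*(56 - 345) = 207*(-289) = -59823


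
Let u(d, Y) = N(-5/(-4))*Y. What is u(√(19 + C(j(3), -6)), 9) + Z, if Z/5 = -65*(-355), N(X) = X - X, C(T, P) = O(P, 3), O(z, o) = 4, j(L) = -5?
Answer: 115375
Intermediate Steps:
C(T, P) = 4
N(X) = 0
u(d, Y) = 0 (u(d, Y) = 0*Y = 0)
Z = 115375 (Z = 5*(-65*(-355)) = 5*23075 = 115375)
u(√(19 + C(j(3), -6)), 9) + Z = 0 + 115375 = 115375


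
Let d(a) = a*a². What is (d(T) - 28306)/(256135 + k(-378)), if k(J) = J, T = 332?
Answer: 36566062/255757 ≈ 142.97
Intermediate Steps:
d(a) = a³
(d(T) - 28306)/(256135 + k(-378)) = (332³ - 28306)/(256135 - 378) = (36594368 - 28306)/255757 = 36566062*(1/255757) = 36566062/255757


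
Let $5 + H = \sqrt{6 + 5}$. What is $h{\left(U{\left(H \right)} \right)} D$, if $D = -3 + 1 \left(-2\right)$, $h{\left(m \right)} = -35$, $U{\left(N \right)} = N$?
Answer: $175$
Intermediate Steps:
$H = -5 + \sqrt{11}$ ($H = -5 + \sqrt{6 + 5} = -5 + \sqrt{11} \approx -1.6834$)
$D = -5$ ($D = -3 - 2 = -5$)
$h{\left(U{\left(H \right)} \right)} D = \left(-35\right) \left(-5\right) = 175$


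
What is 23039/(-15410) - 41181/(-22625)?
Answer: 22668367/69730250 ≈ 0.32509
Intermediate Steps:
23039/(-15410) - 41181/(-22625) = 23039*(-1/15410) - 41181*(-1/22625) = -23039/15410 + 41181/22625 = 22668367/69730250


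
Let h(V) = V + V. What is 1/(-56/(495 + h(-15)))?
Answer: -465/56 ≈ -8.3036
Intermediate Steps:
h(V) = 2*V
1/(-56/(495 + h(-15))) = 1/(-56/(495 + 2*(-15))) = 1/(-56/(495 - 30)) = 1/(-56/465) = -465/56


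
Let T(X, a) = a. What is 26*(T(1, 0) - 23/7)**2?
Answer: 13754/49 ≈ 280.69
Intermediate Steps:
26*(T(1, 0) - 23/7)**2 = 26*(0 - 23/7)**2 = 26*(-23/7)**2 = 26*(529/49) = 13754/49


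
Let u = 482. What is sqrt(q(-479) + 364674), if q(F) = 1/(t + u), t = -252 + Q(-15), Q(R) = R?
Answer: sqrt(16857055865)/215 ≈ 603.88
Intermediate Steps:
t = -267 (t = -252 - 15 = -267)
q(F) = 1/215 (q(F) = 1/(-267 + 482) = 1/215)
sqrt(q(-479) + 364674) = sqrt(1/215 + 364674) = sqrt(78404911/215) = sqrt(16857055865)/215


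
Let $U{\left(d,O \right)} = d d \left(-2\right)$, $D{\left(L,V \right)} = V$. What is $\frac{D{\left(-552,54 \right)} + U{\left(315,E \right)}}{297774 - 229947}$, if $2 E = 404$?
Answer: $- \frac{66132}{22609} \approx -2.925$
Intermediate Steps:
$E = 202$ ($E = \frac{1}{2} \cdot 404 = 202$)
$U{\left(d,O \right)} = - 2 d^{2}$ ($U{\left(d,O \right)} = d^{2} \left(-2\right) = - 2 d^{2}$)
$\frac{D{\left(-552,54 \right)} + U{\left(315,E \right)}}{297774 - 229947} = \frac{54 - 2 \cdot 315^{2}}{297774 - 229947} = \frac{54 - 198450}{67827} = \left(54 - 198450\right) \frac{1}{67827} = \left(-198396\right) \frac{1}{67827} = - \frac{66132}{22609}$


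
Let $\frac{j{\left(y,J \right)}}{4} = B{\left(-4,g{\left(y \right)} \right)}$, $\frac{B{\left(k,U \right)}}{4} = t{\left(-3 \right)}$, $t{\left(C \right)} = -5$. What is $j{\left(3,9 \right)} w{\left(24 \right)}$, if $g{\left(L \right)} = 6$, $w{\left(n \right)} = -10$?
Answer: $800$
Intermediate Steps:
$B{\left(k,U \right)} = -20$ ($B{\left(k,U \right)} = 4 \left(-5\right) = -20$)
$j{\left(y,J \right)} = -80$ ($j{\left(y,J \right)} = 4 \left(-20\right) = -80$)
$j{\left(3,9 \right)} w{\left(24 \right)} = \left(-80\right) \left(-10\right) = 800$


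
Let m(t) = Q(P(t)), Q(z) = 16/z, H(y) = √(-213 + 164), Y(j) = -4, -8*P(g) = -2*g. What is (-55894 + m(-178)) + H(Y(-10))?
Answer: -4974598/89 + 7*I ≈ -55894.0 + 7.0*I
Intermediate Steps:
P(g) = g/4 (P(g) = -(-1)*g/4 = g/4)
H(y) = 7*I (H(y) = √(-49) = 7*I)
m(t) = 64/t (m(t) = 16/((t/4)) = 16*(4/t) = 64/t)
(-55894 + m(-178)) + H(Y(-10)) = (-55894 + 64/(-178)) + 7*I = (-55894 + 64*(-1/178)) + 7*I = (-55894 - 32/89) + 7*I = -4974598/89 + 7*I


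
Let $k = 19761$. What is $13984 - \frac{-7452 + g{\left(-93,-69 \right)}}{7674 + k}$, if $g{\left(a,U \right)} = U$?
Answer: $\frac{127886187}{9145} \approx 13984.0$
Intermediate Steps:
$13984 - \frac{-7452 + g{\left(-93,-69 \right)}}{7674 + k} = 13984 - \frac{-7452 - 69}{7674 + 19761} = 13984 - - \frac{7521}{27435} = 13984 - \left(-7521\right) \frac{1}{27435} = 13984 - - \frac{2507}{9145} = 13984 + \frac{2507}{9145} = \frac{127886187}{9145}$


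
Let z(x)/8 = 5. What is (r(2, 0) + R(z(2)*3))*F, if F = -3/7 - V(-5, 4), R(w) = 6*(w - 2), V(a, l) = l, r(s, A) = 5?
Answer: -22103/7 ≈ -3157.6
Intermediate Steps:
z(x) = 40 (z(x) = 8*5 = 40)
R(w) = -12 + 6*w (R(w) = 6*(-2 + w) = -12 + 6*w)
F = -31/7 (F = -3/7 - 1*4 = -3*⅐ - 4 = -3/7 - 4 = -31/7 ≈ -4.4286)
(r(2, 0) + R(z(2)*3))*F = (5 + (-12 + 6*(40*3)))*(-31/7) = (5 + (-12 + 6*120))*(-31/7) = (5 + (-12 + 720))*(-31/7) = (5 + 708)*(-31/7) = 713*(-31/7) = -22103/7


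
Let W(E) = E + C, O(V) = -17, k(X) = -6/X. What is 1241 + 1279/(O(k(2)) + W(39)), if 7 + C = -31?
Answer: 18577/16 ≈ 1161.1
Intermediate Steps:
C = -38 (C = -7 - 31 = -38)
W(E) = -38 + E (W(E) = E - 38 = -38 + E)
1241 + 1279/(O(k(2)) + W(39)) = 1241 + 1279/(-17 + (-38 + 39)) = 1241 + 1279/(-17 + 1) = 1241 + 1279/(-16) = 1241 + 1279*(-1/16) = 1241 - 1279/16 = 18577/16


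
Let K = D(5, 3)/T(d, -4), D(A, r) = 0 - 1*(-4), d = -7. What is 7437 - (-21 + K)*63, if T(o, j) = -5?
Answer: 44052/5 ≈ 8810.4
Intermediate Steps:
D(A, r) = 4 (D(A, r) = 0 + 4 = 4)
K = -⅘ (K = 4/(-5) = 4*(-⅕) = -⅘ ≈ -0.80000)
7437 - (-21 + K)*63 = 7437 - (-21 - ⅘)*63 = 7437 - (-109)*63/5 = 7437 - 1*(-6867/5) = 7437 + 6867/5 = 44052/5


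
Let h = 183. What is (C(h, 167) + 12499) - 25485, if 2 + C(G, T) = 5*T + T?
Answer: -11986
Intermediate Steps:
C(G, T) = -2 + 6*T (C(G, T) = -2 + (5*T + T) = -2 + 6*T)
(C(h, 167) + 12499) - 25485 = ((-2 + 6*167) + 12499) - 25485 = ((-2 + 1002) + 12499) - 25485 = (1000 + 12499) - 25485 = 13499 - 25485 = -11986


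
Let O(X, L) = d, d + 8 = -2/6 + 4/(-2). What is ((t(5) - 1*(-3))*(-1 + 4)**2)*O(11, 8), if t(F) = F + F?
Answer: -1209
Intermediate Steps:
t(F) = 2*F
d = -31/3 (d = -8 + (-2/6 + 4/(-2)) = -8 + (-2*1/6 + 4*(-1/2)) = -8 + (-1/3 - 2) = -8 - 7/3 = -31/3 ≈ -10.333)
O(X, L) = -31/3
((t(5) - 1*(-3))*(-1 + 4)**2)*O(11, 8) = ((2*5 - 1*(-3))*(-1 + 4)**2)*(-31/3) = ((10 + 3)*3**2)*(-31/3) = (13*9)*(-31/3) = 117*(-31/3) = -1209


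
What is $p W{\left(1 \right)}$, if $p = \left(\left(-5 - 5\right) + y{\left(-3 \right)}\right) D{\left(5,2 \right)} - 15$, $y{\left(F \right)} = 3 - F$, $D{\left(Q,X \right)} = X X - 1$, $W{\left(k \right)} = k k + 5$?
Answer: $-162$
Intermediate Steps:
$W{\left(k \right)} = 5 + k^{2}$ ($W{\left(k \right)} = k^{2} + 5 = 5 + k^{2}$)
$D{\left(Q,X \right)} = -1 + X^{2}$ ($D{\left(Q,X \right)} = X^{2} - 1 = -1 + X^{2}$)
$p = -27$ ($p = \left(\left(-5 - 5\right) + \left(3 - -3\right)\right) \left(-1 + 2^{2}\right) - 15 = \left(-10 + \left(3 + 3\right)\right) \left(-1 + 4\right) - 15 = \left(-10 + 6\right) 3 - 15 = \left(-4\right) 3 - 15 = -12 - 15 = -27$)
$p W{\left(1 \right)} = - 27 \left(5 + 1^{2}\right) = - 27 \left(5 + 1\right) = \left(-27\right) 6 = -162$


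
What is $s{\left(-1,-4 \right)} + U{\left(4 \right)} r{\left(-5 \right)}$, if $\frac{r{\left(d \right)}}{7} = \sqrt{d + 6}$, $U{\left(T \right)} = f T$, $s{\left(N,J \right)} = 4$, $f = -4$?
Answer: $-108$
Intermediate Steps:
$U{\left(T \right)} = - 4 T$
$r{\left(d \right)} = 7 \sqrt{6 + d}$ ($r{\left(d \right)} = 7 \sqrt{d + 6} = 7 \sqrt{6 + d}$)
$s{\left(-1,-4 \right)} + U{\left(4 \right)} r{\left(-5 \right)} = 4 + \left(-4\right) 4 \cdot 7 \sqrt{6 - 5} = 4 - 16 \cdot 7 \sqrt{1} = 4 - 16 \cdot 7 \cdot 1 = 4 - 112 = -108$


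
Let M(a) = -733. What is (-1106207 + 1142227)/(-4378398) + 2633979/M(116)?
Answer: -5766317394151/1604682867 ≈ -3593.4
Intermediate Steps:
(-1106207 + 1142227)/(-4378398) + 2633979/M(116) = (-1106207 + 1142227)/(-4378398) + 2633979/(-733) = 36020*(-1/4378398) + 2633979*(-1/733) = -18010/2189199 - 2633979/733 = -5766317394151/1604682867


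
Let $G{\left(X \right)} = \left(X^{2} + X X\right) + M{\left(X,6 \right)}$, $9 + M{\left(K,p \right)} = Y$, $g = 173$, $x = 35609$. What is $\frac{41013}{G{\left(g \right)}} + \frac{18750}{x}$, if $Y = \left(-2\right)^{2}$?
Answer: $\frac{860891889}{710435159} \approx 1.2118$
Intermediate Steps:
$Y = 4$
$M{\left(K,p \right)} = -5$ ($M{\left(K,p \right)} = -9 + 4 = -5$)
$G{\left(X \right)} = -5 + 2 X^{2}$ ($G{\left(X \right)} = \left(X^{2} + X X\right) - 5 = \left(X^{2} + X^{2}\right) - 5 = 2 X^{2} - 5 = -5 + 2 X^{2}$)
$\frac{41013}{G{\left(g \right)}} + \frac{18750}{x} = \frac{41013}{-5 + 2 \cdot 173^{2}} + \frac{18750}{35609} = \frac{41013}{-5 + 2 \cdot 29929} + 18750 \cdot \frac{1}{35609} = \frac{41013}{-5 + 59858} + \frac{18750}{35609} = \frac{41013}{59853} + \frac{18750}{35609} = 41013 \cdot \frac{1}{59853} + \frac{18750}{35609} = \frac{13671}{19951} + \frac{18750}{35609} = \frac{860891889}{710435159}$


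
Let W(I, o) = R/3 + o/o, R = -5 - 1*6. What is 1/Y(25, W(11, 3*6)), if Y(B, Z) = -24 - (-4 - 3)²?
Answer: -1/73 ≈ -0.013699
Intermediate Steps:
R = -11 (R = -5 - 6 = -11)
W(I, o) = -8/3 (W(I, o) = -11/3 + o/o = -11*⅓ + 1 = -11/3 + 1 = -8/3)
Y(B, Z) = -73 (Y(B, Z) = -24 - 1*(-7)² = -24 - 1*49 = -24 - 49 = -73)
1/Y(25, W(11, 3*6)) = 1/(-73) = -1/73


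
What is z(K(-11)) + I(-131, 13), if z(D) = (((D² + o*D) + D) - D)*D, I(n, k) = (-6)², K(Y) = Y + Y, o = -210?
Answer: -112252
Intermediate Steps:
K(Y) = 2*Y
I(n, k) = 36
z(D) = D*(D² - 210*D) (z(D) = (((D² - 210*D) + D) - D)*D = ((D² - 209*D) - D)*D = (D² - 210*D)*D = D*(D² - 210*D))
z(K(-11)) + I(-131, 13) = (2*(-11))²*(-210 + 2*(-11)) + 36 = (-22)²*(-210 - 22) + 36 = 484*(-232) + 36 = -112288 + 36 = -112252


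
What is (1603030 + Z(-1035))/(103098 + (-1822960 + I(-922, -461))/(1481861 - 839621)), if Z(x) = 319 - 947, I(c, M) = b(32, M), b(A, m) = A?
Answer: 64320416280/4138239787 ≈ 15.543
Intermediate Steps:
I(c, M) = 32
Z(x) = -628
(1603030 + Z(-1035))/(103098 + (-1822960 + I(-922, -461))/(1481861 - 839621)) = (1603030 - 628)/(103098 + (-1822960 + 32)/(1481861 - 839621)) = 1602402/(103098 - 1822928/642240) = 1602402/(103098 - 1822928*1/642240) = 1602402/(103098 - 113933/40140) = 1602402/(4138239787/40140) = 1602402*(40140/4138239787) = 64320416280/4138239787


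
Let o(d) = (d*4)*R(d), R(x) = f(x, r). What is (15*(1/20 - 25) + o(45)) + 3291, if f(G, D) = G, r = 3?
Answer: 44067/4 ≈ 11017.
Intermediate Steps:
R(x) = x
o(d) = 4*d² (o(d) = (d*4)*d = (4*d)*d = 4*d²)
(15*(1/20 - 25) + o(45)) + 3291 = (15*(1/20 - 25) + 4*45²) + 3291 = (15*(1/20 - 25) + 4*2025) + 3291 = (15*(-499/20) + 8100) + 3291 = (-1497/4 + 8100) + 3291 = 30903/4 + 3291 = 44067/4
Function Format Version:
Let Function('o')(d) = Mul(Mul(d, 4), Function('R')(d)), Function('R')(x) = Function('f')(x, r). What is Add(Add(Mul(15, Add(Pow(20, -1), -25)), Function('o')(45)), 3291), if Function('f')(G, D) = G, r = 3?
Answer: Rational(44067, 4) ≈ 11017.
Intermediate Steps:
Function('R')(x) = x
Function('o')(d) = Mul(4, Pow(d, 2)) (Function('o')(d) = Mul(Mul(d, 4), d) = Mul(Mul(4, d), d) = Mul(4, Pow(d, 2)))
Add(Add(Mul(15, Add(Pow(20, -1), -25)), Function('o')(45)), 3291) = Add(Add(Mul(15, Add(Pow(20, -1), -25)), Mul(4, Pow(45, 2))), 3291) = Add(Add(Mul(15, Add(Rational(1, 20), -25)), Mul(4, 2025)), 3291) = Add(Add(Mul(15, Rational(-499, 20)), 8100), 3291) = Add(Add(Rational(-1497, 4), 8100), 3291) = Add(Rational(30903, 4), 3291) = Rational(44067, 4)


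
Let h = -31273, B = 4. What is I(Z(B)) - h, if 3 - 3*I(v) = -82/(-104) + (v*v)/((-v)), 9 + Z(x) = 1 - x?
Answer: 4878079/156 ≈ 31270.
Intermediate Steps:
Z(x) = -8 - x (Z(x) = -9 + (1 - x) = -8 - x)
I(v) = 115/156 + v/3 (I(v) = 1 - (-82/(-104) + (v*v)/((-v)))/3 = 1 - (-82*(-1/104) + v²*(-1/v))/3 = 1 - (41/52 - v)/3 = 1 + (-41/156 + v/3) = 115/156 + v/3)
I(Z(B)) - h = (115/156 + (-8 - 1*4)/3) - 1*(-31273) = (115/156 + (-8 - 4)/3) + 31273 = (115/156 + (⅓)*(-12)) + 31273 = (115/156 - 4) + 31273 = -509/156 + 31273 = 4878079/156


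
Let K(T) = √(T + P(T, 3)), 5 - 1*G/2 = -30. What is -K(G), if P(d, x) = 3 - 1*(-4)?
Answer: -√77 ≈ -8.7750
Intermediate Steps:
G = 70 (G = 10 - 2*(-30) = 10 + 60 = 70)
P(d, x) = 7 (P(d, x) = 3 + 4 = 7)
K(T) = √(7 + T) (K(T) = √(T + 7) = √(7 + T))
-K(G) = -√(7 + 70) = -√77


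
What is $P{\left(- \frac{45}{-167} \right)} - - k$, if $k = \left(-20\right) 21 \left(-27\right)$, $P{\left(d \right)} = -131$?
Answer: $11209$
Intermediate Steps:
$k = 11340$ ($k = \left(-420\right) \left(-27\right) = 11340$)
$P{\left(- \frac{45}{-167} \right)} - - k = -131 - \left(-1\right) 11340 = -131 - -11340 = -131 + 11340 = 11209$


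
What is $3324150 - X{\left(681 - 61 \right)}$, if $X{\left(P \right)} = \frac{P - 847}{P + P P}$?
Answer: $\frac{1279864233227}{385020} \approx 3.3242 \cdot 10^{6}$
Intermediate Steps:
$X{\left(P \right)} = \frac{-847 + P}{P + P^{2}}$
$3324150 - X{\left(681 - 61 \right)} = 3324150 - \frac{-847 + \left(681 - 61\right)}{\left(681 - 61\right) \left(1 + \left(681 - 61\right)\right)} = 3324150 - \frac{-847 + 620}{620 \left(1 + 620\right)} = 3324150 - \frac{1}{620} \cdot \frac{1}{621} \left(-227\right) = 3324150 - - \frac{227}{385020} = 3324150 + \frac{227}{385020} = \frac{1279864233227}{385020}$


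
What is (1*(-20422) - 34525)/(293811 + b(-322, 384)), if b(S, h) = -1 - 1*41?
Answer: -54947/293769 ≈ -0.18704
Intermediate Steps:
b(S, h) = -42 (b(S, h) = -1 - 41 = -42)
(1*(-20422) - 34525)/(293811 + b(-322, 384)) = (1*(-20422) - 34525)/(293811 - 42) = (-20422 - 34525)/293769 = -54947*1/293769 = -54947/293769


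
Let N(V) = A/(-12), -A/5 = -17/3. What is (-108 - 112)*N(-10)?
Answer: 4675/9 ≈ 519.44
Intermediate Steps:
A = 85/3 (A = -(-85)/3 = -5*(-17/3) = 85/3 ≈ 28.333)
N(V) = -85/36 (N(V) = (85/3)/(-12) = (85/3)*(-1/12) = -85/36)
(-108 - 112)*N(-10) = (-108 - 112)*(-85/36) = -220*(-85/36) = 4675/9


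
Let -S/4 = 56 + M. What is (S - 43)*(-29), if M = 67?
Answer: 15515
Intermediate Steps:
S = -492 (S = -4*(56 + 67) = -4*123 = -492)
(S - 43)*(-29) = (-492 - 43)*(-29) = -535*(-29) = 15515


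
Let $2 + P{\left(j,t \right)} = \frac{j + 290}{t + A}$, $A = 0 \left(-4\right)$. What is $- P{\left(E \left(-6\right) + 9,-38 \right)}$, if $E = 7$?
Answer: $\frac{333}{38} \approx 8.7632$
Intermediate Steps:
$A = 0$
$P{\left(j,t \right)} = -2 + \frac{290 + j}{t}$ ($P{\left(j,t \right)} = -2 + \frac{j + 290}{t + 0} = -2 + \frac{290 + j}{t}$)
$- P{\left(E \left(-6\right) + 9,-38 \right)} = - \frac{290 + \left(7 \left(-6\right) + 9\right) - -76}{-38} = - \frac{\left(-1\right) \left(290 + \left(-42 + 9\right) + 76\right)}{38} = - \frac{\left(-1\right) \left(290 - 33 + 76\right)}{38} = - \frac{\left(-1\right) 333}{38} = \left(-1\right) \left(- \frac{333}{38}\right) = \frac{333}{38}$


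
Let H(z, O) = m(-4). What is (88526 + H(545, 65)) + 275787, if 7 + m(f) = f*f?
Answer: 364322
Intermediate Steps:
m(f) = -7 + f**2 (m(f) = -7 + f*f = -7 + f**2)
H(z, O) = 9 (H(z, O) = -7 + (-4)**2 = -7 + 16 = 9)
(88526 + H(545, 65)) + 275787 = (88526 + 9) + 275787 = 88535 + 275787 = 364322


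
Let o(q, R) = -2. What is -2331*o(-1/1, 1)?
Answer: 4662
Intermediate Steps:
-2331*o(-1/1, 1) = -2331*(-2) = 4662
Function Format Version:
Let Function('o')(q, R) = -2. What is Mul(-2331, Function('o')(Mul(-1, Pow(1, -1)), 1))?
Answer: 4662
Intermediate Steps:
Mul(-2331, Function('o')(Mul(-1, Pow(1, -1)), 1)) = Mul(-2331, -2) = 4662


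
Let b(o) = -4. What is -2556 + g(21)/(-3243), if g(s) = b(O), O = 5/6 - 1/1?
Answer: -8289104/3243 ≈ -2556.0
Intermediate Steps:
O = -⅙ (O = 5*(⅙) - 1*1 = ⅚ - 1 = -⅙ ≈ -0.16667)
g(s) = -4
-2556 + g(21)/(-3243) = -2556 - 4/(-3243) = -2556 - 4*(-1/3243) = -2556 + 4/3243 = -8289104/3243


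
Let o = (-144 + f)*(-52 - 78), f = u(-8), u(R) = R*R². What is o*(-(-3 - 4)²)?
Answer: -4178720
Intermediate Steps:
u(R) = R³
f = -512 (f = (-8)³ = -512)
o = 85280 (o = (-144 - 512)*(-52 - 78) = -656*(-130) = 85280)
o*(-(-3 - 4)²) = 85280*(-(-3 - 4)²) = 85280*(-1*(-7)²) = 85280*(-1*49) = 85280*(-49) = -4178720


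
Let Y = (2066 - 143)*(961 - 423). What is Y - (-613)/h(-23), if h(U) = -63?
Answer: 65177549/63 ≈ 1.0346e+6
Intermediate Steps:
Y = 1034574 (Y = 1923*538 = 1034574)
Y - (-613)/h(-23) = 1034574 - (-613)/(-63) = 1034574 - (-613)*(-1)/63 = 1034574 - 1*613/63 = 1034574 - 613/63 = 65177549/63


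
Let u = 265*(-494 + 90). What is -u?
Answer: 107060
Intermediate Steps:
u = -107060 (u = 265*(-404) = -107060)
-u = -1*(-107060) = 107060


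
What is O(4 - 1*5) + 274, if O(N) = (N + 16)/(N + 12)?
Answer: 3029/11 ≈ 275.36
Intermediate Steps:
O(N) = (16 + N)/(12 + N)
O(4 - 1*5) + 274 = (16 + (4 - 1*5))/(12 + (4 - 1*5)) + 274 = (16 + (4 - 5))/(12 + (4 - 5)) + 274 = (16 - 1)/(12 - 1) + 274 = 15/11 + 274 = 3029/11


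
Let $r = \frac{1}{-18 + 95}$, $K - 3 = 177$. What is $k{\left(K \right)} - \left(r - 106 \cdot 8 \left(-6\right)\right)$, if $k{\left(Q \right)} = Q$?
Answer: $- \frac{377917}{77} \approx -4908.0$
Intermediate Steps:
$K = 180$ ($K = 3 + 177 = 180$)
$r = \frac{1}{77} \approx 0.012987$
$k{\left(K \right)} - \left(r - 106 \cdot 8 \left(-6\right)\right) = 180 - \left(\frac{1}{77} - 106 \cdot 8 \left(-6\right)\right) = 180 - \left(\frac{1}{77} - -5088\right) = 180 - \left(\frac{1}{77} + 5088\right) = 180 - \frac{391777}{77} = - \frac{377917}{77}$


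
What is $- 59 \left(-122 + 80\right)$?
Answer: $2478$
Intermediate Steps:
$- 59 \left(-122 + 80\right) = \left(-59\right) \left(-42\right) = 2478$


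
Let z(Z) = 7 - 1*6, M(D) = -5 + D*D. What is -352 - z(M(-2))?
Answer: -353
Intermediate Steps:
M(D) = -5 + D²
z(Z) = 1 (z(Z) = 7 - 6 = 1)
-352 - z(M(-2)) = -352 - 1*1 = -352 - 1 = -353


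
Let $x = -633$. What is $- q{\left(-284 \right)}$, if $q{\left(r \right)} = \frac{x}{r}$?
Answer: $- \frac{633}{284} \approx -2.2289$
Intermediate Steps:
$q{\left(r \right)} = - \frac{633}{r}$
$- q{\left(-284 \right)} = - \frac{-633}{-284} = - \frac{\left(-633\right) \left(-1\right)}{284} = \left(-1\right) \frac{633}{284} = - \frac{633}{284}$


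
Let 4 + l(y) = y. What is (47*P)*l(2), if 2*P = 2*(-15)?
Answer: 1410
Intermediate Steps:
P = -15 (P = (2*(-15))/2 = (½)*(-30) = -15)
l(y) = -4 + y
(47*P)*l(2) = (47*(-15))*(-4 + 2) = -705*(-2) = 1410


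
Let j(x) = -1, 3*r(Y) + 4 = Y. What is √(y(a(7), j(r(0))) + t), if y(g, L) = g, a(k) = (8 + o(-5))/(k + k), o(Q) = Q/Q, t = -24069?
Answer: I*√4717398/14 ≈ 155.14*I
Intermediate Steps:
o(Q) = 1
r(Y) = -4/3 + Y/3
a(k) = 9/(2*k) (a(k) = (8 + 1)/(k + k) = 9/((2*k)) = 9*(1/(2*k)) = 9/(2*k))
√(y(a(7), j(r(0))) + t) = √((9/2)/7 - 24069) = √((9/2)*(⅐) - 24069) = √(9/14 - 24069) = √(-336957/14) = I*√4717398/14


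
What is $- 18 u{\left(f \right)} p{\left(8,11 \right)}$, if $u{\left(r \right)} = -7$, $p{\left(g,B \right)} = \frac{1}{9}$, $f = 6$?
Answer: $14$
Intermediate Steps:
$p{\left(g,B \right)} = \frac{1}{9}$
$- 18 u{\left(f \right)} p{\left(8,11 \right)} = \left(-18\right) \left(-7\right) \frac{1}{9} = 126 \cdot \frac{1}{9} = 14$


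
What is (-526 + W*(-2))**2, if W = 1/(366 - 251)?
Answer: 3659282064/13225 ≈ 2.7669e+5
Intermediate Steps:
W = 1/115 ≈ 0.0086956
(-526 + W*(-2))**2 = (-526 + (1/115)*(-2))**2 = (-526 - 2/115)**2 = (-60492/115)**2 = 3659282064/13225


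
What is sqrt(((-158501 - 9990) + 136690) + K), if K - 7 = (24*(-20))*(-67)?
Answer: sqrt(366) ≈ 19.131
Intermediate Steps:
K = 32167 (K = 7 + (24*(-20))*(-67) = 7 - 480*(-67) = 7 + 32160 = 32167)
sqrt(((-158501 - 9990) + 136690) + K) = sqrt(((-158501 - 9990) + 136690) + 32167) = sqrt((-168491 + 136690) + 32167) = sqrt(-31801 + 32167) = sqrt(366)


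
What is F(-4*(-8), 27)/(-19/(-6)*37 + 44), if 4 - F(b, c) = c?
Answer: -138/967 ≈ -0.14271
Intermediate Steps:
F(b, c) = 4 - c
F(-4*(-8), 27)/(-19/(-6)*37 + 44) = (4 - 1*27)/(-19/(-6)*37 + 44) = (4 - 27)/(-19*(-⅙)*37 + 44) = -23/((19/6)*37 + 44) = -23/(703/6 + 44) = -23/967/6 = -23*6/967 = -138/967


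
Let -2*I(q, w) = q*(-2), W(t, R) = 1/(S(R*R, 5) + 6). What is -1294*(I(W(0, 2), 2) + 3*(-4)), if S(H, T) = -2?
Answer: 30409/2 ≈ 15205.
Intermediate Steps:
W(t, R) = 1/4 (W(t, R) = 1/(-2 + 6) = 1/4)
I(q, w) = q (I(q, w) = -q*(-2)/2 = -(-1)*q = q)
-1294*(I(W(0, 2), 2) + 3*(-4)) = -1294*(1/4 + 3*(-4)) = -1294*(1/4 - 12) = -1294*(-47/4) = 30409/2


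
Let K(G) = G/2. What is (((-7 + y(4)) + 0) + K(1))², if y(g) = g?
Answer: 25/4 ≈ 6.2500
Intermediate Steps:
K(G) = G/2 (K(G) = G*(½) = G/2)
(((-7 + y(4)) + 0) + K(1))² = (((-7 + 4) + 0) + (½)*1)² = ((-3 + 0) + ½)² = (-3 + ½)² = (-5/2)² = 25/4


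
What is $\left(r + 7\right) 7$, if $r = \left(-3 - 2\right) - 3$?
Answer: $-7$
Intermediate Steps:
$r = -8$ ($r = -5 - 3 = -8$)
$\left(r + 7\right) 7 = \left(-8 + 7\right) 7 = \left(-1\right) 7 = -7$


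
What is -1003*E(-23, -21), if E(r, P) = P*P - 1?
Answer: -441320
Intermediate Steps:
E(r, P) = -1 + P**2 (E(r, P) = P**2 - 1 = -1 + P**2)
-1003*E(-23, -21) = -1003*(-1 + (-21)**2) = -1003*(-1 + 441) = -1003*440 = -441320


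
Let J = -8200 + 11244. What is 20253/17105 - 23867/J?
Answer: -346594903/52067620 ≈ -6.6566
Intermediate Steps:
J = 3044
20253/17105 - 23867/J = 20253/17105 - 23867/3044 = -346594903/52067620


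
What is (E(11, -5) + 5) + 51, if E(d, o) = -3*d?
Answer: 23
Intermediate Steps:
(E(11, -5) + 5) + 51 = (-3*11 + 5) + 51 = (-33 + 5) + 51 = -28 + 51 = 23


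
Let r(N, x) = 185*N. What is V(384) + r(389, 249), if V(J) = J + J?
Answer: 72733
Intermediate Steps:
V(J) = 2*J
V(384) + r(389, 249) = 2*384 + 185*389 = 768 + 71965 = 72733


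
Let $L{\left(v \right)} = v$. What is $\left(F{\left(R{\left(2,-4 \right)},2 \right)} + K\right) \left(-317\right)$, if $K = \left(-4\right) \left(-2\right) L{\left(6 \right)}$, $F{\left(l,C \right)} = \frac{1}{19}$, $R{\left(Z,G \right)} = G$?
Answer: $- \frac{289421}{19} \approx -15233.0$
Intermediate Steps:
$F{\left(l,C \right)} = \frac{1}{19}$
$K = 48$ ($K = \left(-4\right) \left(-2\right) 6 = 8 \cdot 6 = 48$)
$\left(F{\left(R{\left(2,-4 \right)},2 \right)} + K\right) \left(-317\right) = \left(\frac{1}{19} + 48\right) \left(-317\right) = \frac{913}{19} \left(-317\right) = - \frac{289421}{19}$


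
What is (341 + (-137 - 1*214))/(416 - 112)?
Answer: -5/152 ≈ -0.032895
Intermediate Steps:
(341 + (-137 - 1*214))/(416 - 112) = (341 + (-137 - 214))/304 = (341 - 351)*(1/304) = -10*1/304 = -5/152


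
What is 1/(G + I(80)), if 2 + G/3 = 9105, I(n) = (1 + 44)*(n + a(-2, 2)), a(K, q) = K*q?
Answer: 1/30729 ≈ 3.2543e-5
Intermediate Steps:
I(n) = -180 + 45*n (I(n) = (1 + 44)*(n - 2*2) = 45*(n - 4) = 45*(-4 + n) = -180 + 45*n)
G = 27309 (G = -6 + 3*9105 = -6 + 27315 = 27309)
1/(G + I(80)) = 1/(27309 + (-180 + 45*80)) = 1/(27309 + (-180 + 3600)) = 1/(27309 + 3420) = 1/30729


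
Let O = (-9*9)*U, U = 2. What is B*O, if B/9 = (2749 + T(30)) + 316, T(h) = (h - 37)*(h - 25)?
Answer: -4417740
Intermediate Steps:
T(h) = (-37 + h)*(-25 + h)
O = -162 (O = -9*9*2 = -81*2 = -162)
B = 27270 (B = 9*((2749 + (925 + 30² - 62*30)) + 316) = 9*((2749 + (925 + 900 - 1860)) + 316) = 9*((2749 - 35) + 316) = 9*(2714 + 316) = 9*3030 = 27270)
B*O = 27270*(-162) = -4417740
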